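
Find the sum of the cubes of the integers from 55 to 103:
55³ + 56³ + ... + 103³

Use ∑_{k=1}^{n} k³ = [n(n+1)/2]², then subtract the first 54 terms.
∑_{k=1}^{103} k³ = [103×104/2]² = 5356² = 28686736
∑_{k=1}^{54} k³ = [54×55/2]² = 1485² = 2205225
∑_{k=55}^{103} k³ = 28686736 - 2205225 = 26481511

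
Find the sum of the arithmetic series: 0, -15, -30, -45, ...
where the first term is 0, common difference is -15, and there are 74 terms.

Sₙ = n/2 × (first + last)
Last term = a + (n-1)d = 0 + (74-1)×(-15) = -1095
S_74 = 74/2 × (0 + (-1095))
S_74 = 74/2 × (-1095) = -40515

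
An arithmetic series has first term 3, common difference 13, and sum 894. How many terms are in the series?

Using S = n/2 × [2a + (n-1)d]
894 = n/2 × [2(3) + (n-1)(13)]
894 = n/2 × [6 + 13n - 13]
1788 = n × [-7 + 13n]
13n² + (-7)n - 1788 = 0
Discriminant: Δ = (-7)² - 4(13)(-1788) = 49 + 92976 = 93025
√Δ = 305
n = [-(-7) + √Δ] / (2·13) = (7 + 305) / 26 = 312 / 26 = 12
(The negative root is discarded since n must be a positive integer.)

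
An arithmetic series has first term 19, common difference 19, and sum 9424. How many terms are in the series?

Using S = n/2 × [2a + (n-1)d]
9424 = n/2 × [2(19) + (n-1)(19)]
9424 = n/2 × [38 + 19n - 19]
18848 = n × [19 + 19n]
19n² + (19)n - 18848 = 0
Discriminant: Δ = (19)² - 4(19)(-18848) = 361 + 1432448 = 1432809
√Δ = 1197
n = [-(19) + √Δ] / (2·19) = (-19 + 1197) / 38 = 1178 / 38 = 31
(The negative root is discarded since n must be a positive integer.)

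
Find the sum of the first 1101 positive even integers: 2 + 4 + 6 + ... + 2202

Sum of first n even numbers = n(n+1)
= 1101×1102
= 1213302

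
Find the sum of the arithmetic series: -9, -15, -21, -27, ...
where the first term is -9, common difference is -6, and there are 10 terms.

Sₙ = n/2 × (first + last)
Last term = a + (n-1)d = -9 + (10-1)×(-6) = -63
S_10 = 10/2 × (-9 + (-63))
S_10 = 10/2 × (-72) = -360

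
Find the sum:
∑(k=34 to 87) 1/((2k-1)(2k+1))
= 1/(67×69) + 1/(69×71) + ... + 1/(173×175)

Partial fractions: 1/((2k-1)(2k+1)) = (1/2)[1/(2k-1) - 1/(2k+1)]
The series telescopes:
= (1/2)[1/67 - 1/175]
= 54/11725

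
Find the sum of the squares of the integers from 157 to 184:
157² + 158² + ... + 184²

Use ∑_{k=1}^{n} k² = n(n+1)(2n+1)/6, then subtract the first 156 terms.
∑_{k=1}^{184} k² = 184×185×369/6 = 2093460
∑_{k=1}^{156} k² = 156×157×313/6 = 1277666
∑_{k=157}^{184} k² = 2093460 - 1277666 = 815794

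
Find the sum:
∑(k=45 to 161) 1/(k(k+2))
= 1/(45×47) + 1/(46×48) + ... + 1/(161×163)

Partial fractions: 1/(k(k+2)) = (1/2)[1/k - 1/(k+2)]
Telescoping leaves the first two and last two terms:
= (1/2)[1/45 + 1/46 - 1/162 - 1/163]
= 48061/3036690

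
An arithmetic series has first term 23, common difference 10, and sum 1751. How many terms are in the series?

Using S = n/2 × [2a + (n-1)d]
1751 = n/2 × [2(23) + (n-1)(10)]
1751 = n/2 × [46 + 10n - 10]
3502 = n × [36 + 10n]
10n² + (36)n - 3502 = 0
Discriminant: Δ = (36)² - 4(10)(-3502) = 1296 + 140080 = 141376
√Δ = 376
n = [-(36) + √Δ] / (2·10) = (-36 + 376) / 20 = 340 / 20 = 17
(The negative root is discarded since n must be a positive integer.)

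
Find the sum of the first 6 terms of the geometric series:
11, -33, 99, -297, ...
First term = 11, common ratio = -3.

Sₙ = a(1 - rⁿ) / (1 - r)
S_6 = 11(1 - (-3)^6) / (1 - (-3))
S_6 = 11(1 - 729) / (4)
S_6 = -2002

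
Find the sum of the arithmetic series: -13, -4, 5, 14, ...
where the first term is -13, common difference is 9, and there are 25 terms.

Sₙ = n/2 × (first + last)
Last term = a + (n-1)d = -13 + (25-1)×9 = 203
S_25 = 25/2 × (-13 + 203)
S_25 = 25/2 × 190 = 2375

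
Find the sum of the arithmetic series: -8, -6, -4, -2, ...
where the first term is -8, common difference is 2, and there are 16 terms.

Sₙ = n/2 × (first + last)
Last term = a + (n-1)d = -8 + (16-1)×2 = 22
S_16 = 16/2 × (-8 + 22)
S_16 = 16/2 × 14 = 112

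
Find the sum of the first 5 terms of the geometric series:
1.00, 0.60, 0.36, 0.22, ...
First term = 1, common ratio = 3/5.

Sₙ = a(1 - rⁿ) / (1 - r)
S_5 = 1(1 - (3/5)^5) / (1 - (3/5))
S_5 = 1(1 - (243/3125)) / (2/5)
S_5 = 1441/625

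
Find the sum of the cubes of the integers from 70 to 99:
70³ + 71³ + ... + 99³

Use ∑_{k=1}^{n} k³ = [n(n+1)/2]², then subtract the first 69 terms.
∑_{k=1}^{99} k³ = [99×100/2]² = 4950² = 24502500
∑_{k=1}^{69} k³ = [69×70/2]² = 2415² = 5832225
∑_{k=70}^{99} k³ = 24502500 - 5832225 = 18670275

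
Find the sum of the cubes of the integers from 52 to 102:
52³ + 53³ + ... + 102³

Use ∑_{k=1}^{n} k³ = [n(n+1)/2]², then subtract the first 51 terms.
∑_{k=1}^{102} k³ = [102×103/2]² = 5253² = 27594009
∑_{k=1}^{51} k³ = [51×52/2]² = 1326² = 1758276
∑_{k=52}^{102} k³ = 27594009 - 1758276 = 25835733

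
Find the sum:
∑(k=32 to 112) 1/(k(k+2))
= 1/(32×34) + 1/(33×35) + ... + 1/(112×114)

Partial fractions: 1/(k(k+2)) = (1/2)[1/k - 1/(k+2)]
Telescoping leaves the first two and last two terms:
= (1/2)[1/32 + 1/33 - 1/113 - 1/114]
= 33201/1511488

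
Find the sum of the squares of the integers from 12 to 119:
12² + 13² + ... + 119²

Use ∑_{k=1}^{n} k² = n(n+1)(2n+1)/6, then subtract the first 11 terms.
∑_{k=1}^{119} k² = 119×120×239/6 = 568820
∑_{k=1}^{11} k² = 11×12×23/6 = 506
∑_{k=12}^{119} k² = 568820 - 506 = 568314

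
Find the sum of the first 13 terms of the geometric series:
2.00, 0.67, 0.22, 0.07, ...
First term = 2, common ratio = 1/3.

Sₙ = a(1 - rⁿ) / (1 - r)
S_13 = 2(1 - (1/3)^13) / (1 - (1/3))
S_13 = 2(1 - (1/1594323)) / (2/3)
S_13 = 1594322/531441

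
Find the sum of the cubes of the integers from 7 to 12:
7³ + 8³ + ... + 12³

Use ∑_{k=1}^{n} k³ = [n(n+1)/2]², then subtract the first 6 terms.
∑_{k=1}^{12} k³ = [12×13/2]² = 78² = 6084
∑_{k=1}^{6} k³ = [6×7/2]² = 21² = 441
∑_{k=7}^{12} k³ = 6084 - 441 = 5643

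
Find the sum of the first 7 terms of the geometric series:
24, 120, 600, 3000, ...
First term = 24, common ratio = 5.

Sₙ = a(1 - rⁿ) / (1 - r)
S_7 = 24(1 - 5^7) / (1 - 5)
S_7 = 24(1 - 78125) / (-4)
S_7 = 468744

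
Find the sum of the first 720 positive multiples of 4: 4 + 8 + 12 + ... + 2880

Factor out 4: = 4(1 + 2 + ... + 720) = 4 × n(n+1)/2
= 4 × 720×721/2
= 4 × 259560
= 1038240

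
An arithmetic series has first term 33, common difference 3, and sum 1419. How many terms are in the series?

Using S = n/2 × [2a + (n-1)d]
1419 = n/2 × [2(33) + (n-1)(3)]
1419 = n/2 × [66 + 3n - 3]
2838 = n × [63 + 3n]
3n² + (63)n - 2838 = 0
Discriminant: Δ = (63)² - 4(3)(-2838) = 3969 + 34056 = 38025
√Δ = 195
n = [-(63) + √Δ] / (2·3) = (-63 + 195) / 6 = 132 / 6 = 22
(The negative root is discarded since n must be a positive integer.)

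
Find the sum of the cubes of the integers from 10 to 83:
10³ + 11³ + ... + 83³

Use ∑_{k=1}^{n} k³ = [n(n+1)/2]², then subtract the first 9 terms.
∑_{k=1}^{83} k³ = [83×84/2]² = 3486² = 12152196
∑_{k=1}^{9} k³ = [9×10/2]² = 45² = 2025
∑_{k=10}^{83} k³ = 12152196 - 2025 = 12150171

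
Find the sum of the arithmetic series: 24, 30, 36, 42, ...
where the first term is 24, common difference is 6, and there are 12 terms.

Sₙ = n/2 × (first + last)
Last term = a + (n-1)d = 24 + (12-1)×6 = 90
S_12 = 12/2 × (24 + 90)
S_12 = 12/2 × 114 = 684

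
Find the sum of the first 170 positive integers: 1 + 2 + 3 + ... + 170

Formula: ∑k = n(n+1)/2
= 170×171/2
= 29070/2
= 14535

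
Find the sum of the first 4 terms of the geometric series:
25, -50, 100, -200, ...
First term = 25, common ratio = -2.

Sₙ = a(1 - rⁿ) / (1 - r)
S_4 = 25(1 - (-2)^4) / (1 - (-2))
S_4 = 25(1 - 16) / (3)
S_4 = -125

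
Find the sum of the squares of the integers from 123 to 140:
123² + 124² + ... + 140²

Use ∑_{k=1}^{n} k² = n(n+1)(2n+1)/6, then subtract the first 122 terms.
∑_{k=1}^{140} k² = 140×141×281/6 = 924490
∑_{k=1}^{122} k² = 122×123×245/6 = 612745
∑_{k=123}^{140} k² = 924490 - 612745 = 311745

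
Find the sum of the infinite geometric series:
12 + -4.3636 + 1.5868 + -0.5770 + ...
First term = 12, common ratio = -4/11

For |r| < 1, S = a / (1 - r)
S = 12 / (1 - (-4/11))
S = 12 / (15/11)
S = 44/5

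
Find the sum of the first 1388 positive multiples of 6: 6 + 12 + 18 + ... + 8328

Factor out 6: = 6(1 + 2 + ... + 1388) = 6 × n(n+1)/2
= 6 × 1388×1389/2
= 6 × 963966
= 5783796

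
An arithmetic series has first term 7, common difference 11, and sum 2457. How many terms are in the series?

Using S = n/2 × [2a + (n-1)d]
2457 = n/2 × [2(7) + (n-1)(11)]
2457 = n/2 × [14 + 11n - 11]
4914 = n × [3 + 11n]
11n² + (3)n - 4914 = 0
Discriminant: Δ = (3)² - 4(11)(-4914) = 9 + 216216 = 216225
√Δ = 465
n = [-(3) + √Δ] / (2·11) = (-3 + 465) / 22 = 462 / 22 = 21
(The negative root is discarded since n must be a positive integer.)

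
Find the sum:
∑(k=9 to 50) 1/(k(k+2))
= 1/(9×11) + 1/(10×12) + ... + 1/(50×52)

Partial fractions: 1/(k(k+2)) = (1/2)[1/k - 1/(k+2)]
Telescoping leaves the first two and last two terms:
= (1/2)[1/9 + 1/10 - 1/51 - 1/52]
= 6853/79560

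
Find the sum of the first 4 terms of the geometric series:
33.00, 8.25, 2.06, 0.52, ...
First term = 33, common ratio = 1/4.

Sₙ = a(1 - rⁿ) / (1 - r)
S_4 = 33(1 - (1/4)^4) / (1 - (1/4))
S_4 = 33(1 - (1/256)) / (3/4)
S_4 = 2805/64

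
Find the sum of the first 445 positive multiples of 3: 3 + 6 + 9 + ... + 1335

Factor out 3: = 3(1 + 2 + ... + 445) = 3 × n(n+1)/2
= 3 × 445×446/2
= 3 × 99235
= 297705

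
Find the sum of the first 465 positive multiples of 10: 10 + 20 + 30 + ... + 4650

Factor out 10: = 10(1 + 2 + ... + 465) = 10 × n(n+1)/2
= 10 × 465×466/2
= 10 × 108345
= 1083450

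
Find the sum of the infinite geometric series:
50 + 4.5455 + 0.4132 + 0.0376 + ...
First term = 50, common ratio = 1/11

For |r| < 1, S = a / (1 - r)
S = 50 / (1 - (1/11))
S = 50 / (10/11)
S = 55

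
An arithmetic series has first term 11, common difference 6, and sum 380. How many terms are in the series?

Using S = n/2 × [2a + (n-1)d]
380 = n/2 × [2(11) + (n-1)(6)]
380 = n/2 × [22 + 6n - 6]
760 = n × [16 + 6n]
6n² + (16)n - 760 = 0
Discriminant: Δ = (16)² - 4(6)(-760) = 256 + 18240 = 18496
√Δ = 136
n = [-(16) + √Δ] / (2·6) = (-16 + 136) / 12 = 120 / 12 = 10
(The negative root is discarded since n must be a positive integer.)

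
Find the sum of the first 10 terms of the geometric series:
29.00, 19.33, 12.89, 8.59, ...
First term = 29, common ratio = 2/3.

Sₙ = a(1 - rⁿ) / (1 - r)
S_10 = 29(1 - (2/3)^10) / (1 - (2/3))
S_10 = 29(1 - (1024/59049)) / (1/3)
S_10 = 1682725/19683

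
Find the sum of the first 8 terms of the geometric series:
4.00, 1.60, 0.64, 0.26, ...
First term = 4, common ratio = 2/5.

Sₙ = a(1 - rⁿ) / (1 - r)
S_8 = 4(1 - (2/5)^8) / (1 - (2/5))
S_8 = 4(1 - (256/390625)) / (3/5)
S_8 = 520492/78125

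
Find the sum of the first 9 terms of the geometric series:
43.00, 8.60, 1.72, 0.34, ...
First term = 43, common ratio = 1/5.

Sₙ = a(1 - rⁿ) / (1 - r)
S_9 = 43(1 - (1/5)^9) / (1 - (1/5))
S_9 = 43(1 - (1/1953125)) / (4/5)
S_9 = 20996083/390625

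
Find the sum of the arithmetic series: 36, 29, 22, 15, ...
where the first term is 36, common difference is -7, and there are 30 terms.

Sₙ = n/2 × (first + last)
Last term = a + (n-1)d = 36 + (30-1)×(-7) = -167
S_30 = 30/2 × (36 + (-167))
S_30 = 30/2 × (-131) = -1965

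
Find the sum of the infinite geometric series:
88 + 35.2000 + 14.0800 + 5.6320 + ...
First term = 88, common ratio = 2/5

For |r| < 1, S = a / (1 - r)
S = 88 / (1 - (2/5))
S = 88 / (3/5)
S = 440/3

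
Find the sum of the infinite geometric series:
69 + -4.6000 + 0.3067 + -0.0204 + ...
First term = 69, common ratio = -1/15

For |r| < 1, S = a / (1 - r)
S = 69 / (1 - (-1/15))
S = 69 / (16/15)
S = 1035/16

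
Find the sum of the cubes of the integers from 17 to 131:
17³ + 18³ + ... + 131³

Use ∑_{k=1}^{n} k³ = [n(n+1)/2]², then subtract the first 16 terms.
∑_{k=1}^{131} k³ = [131×132/2]² = 8646² = 74753316
∑_{k=1}^{16} k³ = [16×17/2]² = 136² = 18496
∑_{k=17}^{131} k³ = 74753316 - 18496 = 74734820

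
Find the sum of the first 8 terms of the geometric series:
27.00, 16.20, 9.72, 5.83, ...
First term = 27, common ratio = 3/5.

Sₙ = a(1 - rⁿ) / (1 - r)
S_8 = 27(1 - (3/5)^8) / (1 - (3/5))
S_8 = 27(1 - (6561/390625)) / (2/5)
S_8 = 5184864/78125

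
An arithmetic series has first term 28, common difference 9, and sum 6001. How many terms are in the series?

Using S = n/2 × [2a + (n-1)d]
6001 = n/2 × [2(28) + (n-1)(9)]
6001 = n/2 × [56 + 9n - 9]
12002 = n × [47 + 9n]
9n² + (47)n - 12002 = 0
Discriminant: Δ = (47)² - 4(9)(-12002) = 2209 + 432072 = 434281
√Δ = 659
n = [-(47) + √Δ] / (2·9) = (-47 + 659) / 18 = 612 / 18 = 34
(The negative root is discarded since n must be a positive integer.)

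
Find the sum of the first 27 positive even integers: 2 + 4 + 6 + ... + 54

Sum of first n even numbers = n(n+1)
= 27×28
= 756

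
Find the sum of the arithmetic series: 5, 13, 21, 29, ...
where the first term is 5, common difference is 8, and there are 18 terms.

Sₙ = n/2 × (first + last)
Last term = a + (n-1)d = 5 + (18-1)×8 = 141
S_18 = 18/2 × (5 + 141)
S_18 = 18/2 × 146 = 1314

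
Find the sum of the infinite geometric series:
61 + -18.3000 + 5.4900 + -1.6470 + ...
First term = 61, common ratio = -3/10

For |r| < 1, S = a / (1 - r)
S = 61 / (1 - (-3/10))
S = 61 / (13/10)
S = 610/13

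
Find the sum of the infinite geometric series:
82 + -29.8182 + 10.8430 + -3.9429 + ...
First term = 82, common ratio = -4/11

For |r| < 1, S = a / (1 - r)
S = 82 / (1 - (-4/11))
S = 82 / (15/11)
S = 902/15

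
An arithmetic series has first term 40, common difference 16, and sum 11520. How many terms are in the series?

Using S = n/2 × [2a + (n-1)d]
11520 = n/2 × [2(40) + (n-1)(16)]
11520 = n/2 × [80 + 16n - 16]
23040 = n × [64 + 16n]
16n² + (64)n - 23040 = 0
Discriminant: Δ = (64)² - 4(16)(-23040) = 4096 + 1474560 = 1478656
√Δ = 1216
n = [-(64) + √Δ] / (2·16) = (-64 + 1216) / 32 = 1152 / 32 = 36
(The negative root is discarded since n must be a positive integer.)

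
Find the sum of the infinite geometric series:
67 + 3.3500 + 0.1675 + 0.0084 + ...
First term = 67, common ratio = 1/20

For |r| < 1, S = a / (1 - r)
S = 67 / (1 - (1/20))
S = 67 / (19/20)
S = 1340/19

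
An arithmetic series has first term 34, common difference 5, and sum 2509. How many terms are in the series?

Using S = n/2 × [2a + (n-1)d]
2509 = n/2 × [2(34) + (n-1)(5)]
2509 = n/2 × [68 + 5n - 5]
5018 = n × [63 + 5n]
5n² + (63)n - 5018 = 0
Discriminant: Δ = (63)² - 4(5)(-5018) = 3969 + 100360 = 104329
√Δ = 323
n = [-(63) + √Δ] / (2·5) = (-63 + 323) / 10 = 260 / 10 = 26
(The negative root is discarded since n must be a positive integer.)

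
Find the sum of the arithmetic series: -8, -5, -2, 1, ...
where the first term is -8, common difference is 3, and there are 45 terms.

Sₙ = n/2 × (first + last)
Last term = a + (n-1)d = -8 + (45-1)×3 = 124
S_45 = 45/2 × (-8 + 124)
S_45 = 45/2 × 116 = 2610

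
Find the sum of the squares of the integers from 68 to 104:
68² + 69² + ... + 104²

Use ∑_{k=1}^{n} k² = n(n+1)(2n+1)/6, then subtract the first 67 terms.
∑_{k=1}^{104} k² = 104×105×209/6 = 380380
∑_{k=1}^{67} k² = 67×68×135/6 = 102510
∑_{k=68}^{104} k² = 380380 - 102510 = 277870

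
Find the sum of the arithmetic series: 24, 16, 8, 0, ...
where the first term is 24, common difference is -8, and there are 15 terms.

Sₙ = n/2 × (first + last)
Last term = a + (n-1)d = 24 + (15-1)×(-8) = -88
S_15 = 15/2 × (24 + (-88))
S_15 = 15/2 × (-64) = -480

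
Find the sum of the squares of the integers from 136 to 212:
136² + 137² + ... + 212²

Use ∑_{k=1}^{n} k² = n(n+1)(2n+1)/6, then subtract the first 135 terms.
∑_{k=1}^{212} k² = 212×213×425/6 = 3198550
∑_{k=1}^{135} k² = 135×136×271/6 = 829260
∑_{k=136}^{212} k² = 3198550 - 829260 = 2369290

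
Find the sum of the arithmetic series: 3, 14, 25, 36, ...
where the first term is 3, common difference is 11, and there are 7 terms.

Sₙ = n/2 × (first + last)
Last term = a + (n-1)d = 3 + (7-1)×11 = 69
S_7 = 7/2 × (3 + 69)
S_7 = 7/2 × 72 = 252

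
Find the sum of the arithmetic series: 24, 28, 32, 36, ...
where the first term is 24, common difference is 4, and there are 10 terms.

Sₙ = n/2 × (first + last)
Last term = a + (n-1)d = 24 + (10-1)×4 = 60
S_10 = 10/2 × (24 + 60)
S_10 = 10/2 × 84 = 420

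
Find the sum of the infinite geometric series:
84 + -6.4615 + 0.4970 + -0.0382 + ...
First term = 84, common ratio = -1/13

For |r| < 1, S = a / (1 - r)
S = 84 / (1 - (-1/13))
S = 84 / (14/13)
S = 78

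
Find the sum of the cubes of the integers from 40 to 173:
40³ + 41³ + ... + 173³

Use ∑_{k=1}^{n} k³ = [n(n+1)/2]², then subtract the first 39 terms.
∑_{k=1}^{173} k³ = [173×174/2]² = 15051² = 226532601
∑_{k=1}^{39} k³ = [39×40/2]² = 780² = 608400
∑_{k=40}^{173} k³ = 226532601 - 608400 = 225924201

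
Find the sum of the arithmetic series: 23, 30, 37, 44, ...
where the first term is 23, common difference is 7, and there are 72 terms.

Sₙ = n/2 × (first + last)
Last term = a + (n-1)d = 23 + (72-1)×7 = 520
S_72 = 72/2 × (23 + 520)
S_72 = 72/2 × 543 = 19548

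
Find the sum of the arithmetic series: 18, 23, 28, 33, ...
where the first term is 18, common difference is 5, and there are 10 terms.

Sₙ = n/2 × (first + last)
Last term = a + (n-1)d = 18 + (10-1)×5 = 63
S_10 = 10/2 × (18 + 63)
S_10 = 10/2 × 81 = 405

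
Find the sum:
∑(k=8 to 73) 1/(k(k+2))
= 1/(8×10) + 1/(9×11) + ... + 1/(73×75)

Partial fractions: 1/(k(k+2)) = (1/2)[1/k - 1/(k+2)]
Telescoping leaves the first two and last two terms:
= (1/2)[1/8 + 1/9 - 1/74 - 1/75]
= 13937/133200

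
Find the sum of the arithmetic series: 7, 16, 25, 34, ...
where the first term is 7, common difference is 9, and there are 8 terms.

Sₙ = n/2 × (first + last)
Last term = a + (n-1)d = 7 + (8-1)×9 = 70
S_8 = 8/2 × (7 + 70)
S_8 = 8/2 × 77 = 308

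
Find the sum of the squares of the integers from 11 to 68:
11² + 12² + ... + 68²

Use ∑_{k=1}^{n} k² = n(n+1)(2n+1)/6, then subtract the first 10 terms.
∑_{k=1}^{68} k² = 68×69×137/6 = 107134
∑_{k=1}^{10} k² = 10×11×21/6 = 385
∑_{k=11}^{68} k² = 107134 - 385 = 106749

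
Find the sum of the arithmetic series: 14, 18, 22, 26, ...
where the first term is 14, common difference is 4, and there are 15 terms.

Sₙ = n/2 × (first + last)
Last term = a + (n-1)d = 14 + (15-1)×4 = 70
S_15 = 15/2 × (14 + 70)
S_15 = 15/2 × 84 = 630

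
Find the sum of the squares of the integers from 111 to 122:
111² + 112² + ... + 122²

Use ∑_{k=1}^{n} k² = n(n+1)(2n+1)/6, then subtract the first 110 terms.
∑_{k=1}^{122} k² = 122×123×245/6 = 612745
∑_{k=1}^{110} k² = 110×111×221/6 = 449735
∑_{k=111}^{122} k² = 612745 - 449735 = 163010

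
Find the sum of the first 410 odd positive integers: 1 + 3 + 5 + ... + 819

Sum of first n odd numbers = n²
= 410²
= 168100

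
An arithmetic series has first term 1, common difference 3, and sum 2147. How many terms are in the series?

Using S = n/2 × [2a + (n-1)d]
2147 = n/2 × [2(1) + (n-1)(3)]
2147 = n/2 × [2 + 3n - 3]
4294 = n × [-1 + 3n]
3n² + (-1)n - 4294 = 0
Discriminant: Δ = (-1)² - 4(3)(-4294) = 1 + 51528 = 51529
√Δ = 227
n = [-(-1) + √Δ] / (2·3) = (1 + 227) / 6 = 228 / 6 = 38
(The negative root is discarded since n must be a positive integer.)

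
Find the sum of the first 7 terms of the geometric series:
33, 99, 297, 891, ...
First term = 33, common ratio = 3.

Sₙ = a(1 - rⁿ) / (1 - r)
S_7 = 33(1 - 3^7) / (1 - 3)
S_7 = 33(1 - 2187) / (-2)
S_7 = 36069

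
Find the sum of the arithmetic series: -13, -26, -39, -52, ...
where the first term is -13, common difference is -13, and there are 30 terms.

Sₙ = n/2 × (first + last)
Last term = a + (n-1)d = -13 + (30-1)×(-13) = -390
S_30 = 30/2 × (-13 + (-390))
S_30 = 30/2 × (-403) = -6045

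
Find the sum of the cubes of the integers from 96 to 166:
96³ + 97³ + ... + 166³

Use ∑_{k=1}^{n} k³ = [n(n+1)/2]², then subtract the first 95 terms.
∑_{k=1}^{166} k³ = [166×167/2]² = 13861² = 192127321
∑_{k=1}^{95} k³ = [95×96/2]² = 4560² = 20793600
∑_{k=96}^{166} k³ = 192127321 - 20793600 = 171333721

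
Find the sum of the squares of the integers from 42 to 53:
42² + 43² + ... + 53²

Use ∑_{k=1}^{n} k² = n(n+1)(2n+1)/6, then subtract the first 41 terms.
∑_{k=1}^{53} k² = 53×54×107/6 = 51039
∑_{k=1}^{41} k² = 41×42×83/6 = 23821
∑_{k=42}^{53} k² = 51039 - 23821 = 27218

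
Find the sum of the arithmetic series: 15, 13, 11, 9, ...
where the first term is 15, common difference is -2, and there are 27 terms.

Sₙ = n/2 × (first + last)
Last term = a + (n-1)d = 15 + (27-1)×(-2) = -37
S_27 = 27/2 × (15 + (-37))
S_27 = 27/2 × (-22) = -297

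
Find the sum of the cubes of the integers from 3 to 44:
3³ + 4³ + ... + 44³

Use ∑_{k=1}^{n} k³ = [n(n+1)/2]², then subtract the first 2 terms.
∑_{k=1}^{44} k³ = [44×45/2]² = 990² = 980100
∑_{k=1}^{2} k³ = [2×3/2]² = 3² = 9
∑_{k=3}^{44} k³ = 980100 - 9 = 980091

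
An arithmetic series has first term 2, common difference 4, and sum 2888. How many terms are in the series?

Using S = n/2 × [2a + (n-1)d]
2888 = n/2 × [2(2) + (n-1)(4)]
2888 = n/2 × [4 + 4n - 4]
5776 = n × [0 + 4n]
4n² + (0)n - 5776 = 0
Discriminant: Δ = (0)² - 4(4)(-5776) = 0 + 92416 = 92416
√Δ = 304
n = [-(0) + √Δ] / (2·4) = (0 + 304) / 8 = 304 / 8 = 38
(The negative root is discarded since n must be a positive integer.)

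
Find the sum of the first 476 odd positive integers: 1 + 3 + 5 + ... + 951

Sum of first n odd numbers = n²
= 476²
= 226576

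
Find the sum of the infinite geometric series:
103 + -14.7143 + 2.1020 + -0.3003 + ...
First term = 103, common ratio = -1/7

For |r| < 1, S = a / (1 - r)
S = 103 / (1 - (-1/7))
S = 103 / (8/7)
S = 721/8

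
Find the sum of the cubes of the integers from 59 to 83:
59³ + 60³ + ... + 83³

Use ∑_{k=1}^{n} k³ = [n(n+1)/2]², then subtract the first 58 terms.
∑_{k=1}^{83} k³ = [83×84/2]² = 3486² = 12152196
∑_{k=1}^{58} k³ = [58×59/2]² = 1711² = 2927521
∑_{k=59}^{83} k³ = 12152196 - 2927521 = 9224675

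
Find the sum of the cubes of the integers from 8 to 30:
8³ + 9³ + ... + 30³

Use ∑_{k=1}^{n} k³ = [n(n+1)/2]², then subtract the first 7 terms.
∑_{k=1}^{30} k³ = [30×31/2]² = 465² = 216225
∑_{k=1}^{7} k³ = [7×8/2]² = 28² = 784
∑_{k=8}^{30} k³ = 216225 - 784 = 215441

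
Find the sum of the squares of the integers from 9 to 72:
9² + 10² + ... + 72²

Use ∑_{k=1}^{n} k² = n(n+1)(2n+1)/6, then subtract the first 8 terms.
∑_{k=1}^{72} k² = 72×73×145/6 = 127020
∑_{k=1}^{8} k² = 8×9×17/6 = 204
∑_{k=9}^{72} k² = 127020 - 204 = 126816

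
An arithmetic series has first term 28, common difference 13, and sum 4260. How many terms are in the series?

Using S = n/2 × [2a + (n-1)d]
4260 = n/2 × [2(28) + (n-1)(13)]
4260 = n/2 × [56 + 13n - 13]
8520 = n × [43 + 13n]
13n² + (43)n - 8520 = 0
Discriminant: Δ = (43)² - 4(13)(-8520) = 1849 + 443040 = 444889
√Δ = 667
n = [-(43) + √Δ] / (2·13) = (-43 + 667) / 26 = 624 / 26 = 24
(The negative root is discarded since n must be a positive integer.)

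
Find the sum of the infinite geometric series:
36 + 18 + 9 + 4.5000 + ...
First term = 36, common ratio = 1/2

For |r| < 1, S = a / (1 - r)
S = 36 / (1 - (1/2))
S = 36 / (1/2)
S = 72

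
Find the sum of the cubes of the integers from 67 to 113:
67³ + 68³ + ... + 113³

Use ∑_{k=1}^{n} k³ = [n(n+1)/2]², then subtract the first 66 terms.
∑_{k=1}^{113} k³ = [113×114/2]² = 6441² = 41486481
∑_{k=1}^{66} k³ = [66×67/2]² = 2211² = 4888521
∑_{k=67}^{113} k³ = 41486481 - 4888521 = 36597960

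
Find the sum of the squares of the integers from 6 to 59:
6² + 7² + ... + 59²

Use ∑_{k=1}^{n} k² = n(n+1)(2n+1)/6, then subtract the first 5 terms.
∑_{k=1}^{59} k² = 59×60×119/6 = 70210
∑_{k=1}^{5} k² = 5×6×11/6 = 55
∑_{k=6}^{59} k² = 70210 - 55 = 70155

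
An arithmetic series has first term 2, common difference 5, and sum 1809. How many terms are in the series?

Using S = n/2 × [2a + (n-1)d]
1809 = n/2 × [2(2) + (n-1)(5)]
1809 = n/2 × [4 + 5n - 5]
3618 = n × [-1 + 5n]
5n² + (-1)n - 3618 = 0
Discriminant: Δ = (-1)² - 4(5)(-3618) = 1 + 72360 = 72361
√Δ = 269
n = [-(-1) + √Δ] / (2·5) = (1 + 269) / 10 = 270 / 10 = 27
(The negative root is discarded since n must be a positive integer.)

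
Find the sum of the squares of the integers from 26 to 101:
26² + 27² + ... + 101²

Use ∑_{k=1}^{n} k² = n(n+1)(2n+1)/6, then subtract the first 25 terms.
∑_{k=1}^{101} k² = 101×102×203/6 = 348551
∑_{k=1}^{25} k² = 25×26×51/6 = 5525
∑_{k=26}^{101} k² = 348551 - 5525 = 343026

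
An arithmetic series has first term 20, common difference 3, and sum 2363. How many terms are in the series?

Using S = n/2 × [2a + (n-1)d]
2363 = n/2 × [2(20) + (n-1)(3)]
2363 = n/2 × [40 + 3n - 3]
4726 = n × [37 + 3n]
3n² + (37)n - 4726 = 0
Discriminant: Δ = (37)² - 4(3)(-4726) = 1369 + 56712 = 58081
√Δ = 241
n = [-(37) + √Δ] / (2·3) = (-37 + 241) / 6 = 204 / 6 = 34
(The negative root is discarded since n must be a positive integer.)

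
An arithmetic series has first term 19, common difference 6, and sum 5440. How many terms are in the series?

Using S = n/2 × [2a + (n-1)d]
5440 = n/2 × [2(19) + (n-1)(6)]
5440 = n/2 × [38 + 6n - 6]
10880 = n × [32 + 6n]
6n² + (32)n - 10880 = 0
Discriminant: Δ = (32)² - 4(6)(-10880) = 1024 + 261120 = 262144
√Δ = 512
n = [-(32) + √Δ] / (2·6) = (-32 + 512) / 12 = 480 / 12 = 40
(The negative root is discarded since n must be a positive integer.)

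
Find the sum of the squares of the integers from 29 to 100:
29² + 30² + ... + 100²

Use ∑_{k=1}^{n} k² = n(n+1)(2n+1)/6, then subtract the first 28 terms.
∑_{k=1}^{100} k² = 100×101×201/6 = 338350
∑_{k=1}^{28} k² = 28×29×57/6 = 7714
∑_{k=29}^{100} k² = 338350 - 7714 = 330636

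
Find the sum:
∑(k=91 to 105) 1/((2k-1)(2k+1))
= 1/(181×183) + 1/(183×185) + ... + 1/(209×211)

Partial fractions: 1/((2k-1)(2k+1)) = (1/2)[1/(2k-1) - 1/(2k+1)]
The series telescopes:
= (1/2)[1/181 - 1/211]
= 15/38191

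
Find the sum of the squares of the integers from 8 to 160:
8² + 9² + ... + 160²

Use ∑_{k=1}^{n} k² = n(n+1)(2n+1)/6, then subtract the first 7 terms.
∑_{k=1}^{160} k² = 160×161×321/6 = 1378160
∑_{k=1}^{7} k² = 7×8×15/6 = 140
∑_{k=8}^{160} k² = 1378160 - 140 = 1378020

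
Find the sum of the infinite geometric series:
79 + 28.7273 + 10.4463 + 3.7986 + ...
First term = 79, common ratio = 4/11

For |r| < 1, S = a / (1 - r)
S = 79 / (1 - (4/11))
S = 79 / (7/11)
S = 869/7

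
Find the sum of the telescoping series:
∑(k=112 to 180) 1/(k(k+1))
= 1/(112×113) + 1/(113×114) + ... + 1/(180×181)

Partial fractions: 1/(k(k+1)) = 1/k - 1/(k+1)
The series telescopes:
= (1/112 - 1/113) + (1/113 - 1/114) + ... + (1/180 - 1/181)
= 1/112 - 1/181
= 69/20272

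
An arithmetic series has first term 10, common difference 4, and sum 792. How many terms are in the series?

Using S = n/2 × [2a + (n-1)d]
792 = n/2 × [2(10) + (n-1)(4)]
792 = n/2 × [20 + 4n - 4]
1584 = n × [16 + 4n]
4n² + (16)n - 1584 = 0
Discriminant: Δ = (16)² - 4(4)(-1584) = 256 + 25344 = 25600
√Δ = 160
n = [-(16) + √Δ] / (2·4) = (-16 + 160) / 8 = 144 / 8 = 18
(The negative root is discarded since n must be a positive integer.)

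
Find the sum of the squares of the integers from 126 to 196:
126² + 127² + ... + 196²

Use ∑_{k=1}^{n} k² = n(n+1)(2n+1)/6, then subtract the first 125 terms.
∑_{k=1}^{196} k² = 196×197×393/6 = 2529086
∑_{k=1}^{125} k² = 125×126×251/6 = 658875
∑_{k=126}^{196} k² = 2529086 - 658875 = 1870211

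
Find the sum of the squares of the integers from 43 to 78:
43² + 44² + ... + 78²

Use ∑_{k=1}^{n} k² = n(n+1)(2n+1)/6, then subtract the first 42 terms.
∑_{k=1}^{78} k² = 78×79×157/6 = 161239
∑_{k=1}^{42} k² = 42×43×85/6 = 25585
∑_{k=43}^{78} k² = 161239 - 25585 = 135654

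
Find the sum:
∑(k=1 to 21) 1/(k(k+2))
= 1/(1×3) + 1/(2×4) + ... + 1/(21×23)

Partial fractions: 1/(k(k+2)) = (1/2)[1/k - 1/(k+2)]
Telescoping leaves the first two and last two terms:
= (1/2)[1/1 + 1/2 - 1/22 - 1/23]
= 357/506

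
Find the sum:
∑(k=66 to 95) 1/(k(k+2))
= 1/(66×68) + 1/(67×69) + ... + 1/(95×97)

Partial fractions: 1/(k(k+2)) = (1/2)[1/k - 1/(k+2)]
Telescoping leaves the first two and last two terms:
= (1/2)[1/66 + 1/67 - 1/96 - 1/97]
= 64175/13725888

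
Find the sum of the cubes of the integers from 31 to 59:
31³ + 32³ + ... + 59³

Use ∑_{k=1}^{n} k³ = [n(n+1)/2]², then subtract the first 30 terms.
∑_{k=1}^{59} k³ = [59×60/2]² = 1770² = 3132900
∑_{k=1}^{30} k³ = [30×31/2]² = 465² = 216225
∑_{k=31}^{59} k³ = 3132900 - 216225 = 2916675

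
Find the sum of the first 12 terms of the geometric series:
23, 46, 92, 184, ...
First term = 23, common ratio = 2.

Sₙ = a(1 - rⁿ) / (1 - r)
S_12 = 23(1 - 2^12) / (1 - 2)
S_12 = 23(1 - 4096) / (-1)
S_12 = 94185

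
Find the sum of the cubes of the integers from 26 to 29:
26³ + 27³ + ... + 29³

Use ∑_{k=1}^{n} k³ = [n(n+1)/2]², then subtract the first 25 terms.
∑_{k=1}^{29} k³ = [29×30/2]² = 435² = 189225
∑_{k=1}^{25} k³ = [25×26/2]² = 325² = 105625
∑_{k=26}^{29} k³ = 189225 - 105625 = 83600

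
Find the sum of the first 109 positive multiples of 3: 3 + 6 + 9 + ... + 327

Factor out 3: = 3(1 + 2 + ... + 109) = 3 × n(n+1)/2
= 3 × 109×110/2
= 3 × 5995
= 17985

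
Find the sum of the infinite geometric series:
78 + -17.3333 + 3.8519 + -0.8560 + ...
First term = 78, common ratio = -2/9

For |r| < 1, S = a / (1 - r)
S = 78 / (1 - (-2/9))
S = 78 / (11/9)
S = 702/11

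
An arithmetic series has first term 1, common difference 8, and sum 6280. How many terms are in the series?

Using S = n/2 × [2a + (n-1)d]
6280 = n/2 × [2(1) + (n-1)(8)]
6280 = n/2 × [2 + 8n - 8]
12560 = n × [-6 + 8n]
8n² + (-6)n - 12560 = 0
Discriminant: Δ = (-6)² - 4(8)(-12560) = 36 + 401920 = 401956
√Δ = 634
n = [-(-6) + √Δ] / (2·8) = (6 + 634) / 16 = 640 / 16 = 40
(The negative root is discarded since n must be a positive integer.)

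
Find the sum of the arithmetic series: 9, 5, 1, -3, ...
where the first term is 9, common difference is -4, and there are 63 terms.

Sₙ = n/2 × (first + last)
Last term = a + (n-1)d = 9 + (63-1)×(-4) = -239
S_63 = 63/2 × (9 + (-239))
S_63 = 63/2 × (-230) = -7245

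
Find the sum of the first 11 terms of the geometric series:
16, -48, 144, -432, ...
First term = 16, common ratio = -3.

Sₙ = a(1 - rⁿ) / (1 - r)
S_11 = 16(1 - (-3)^11) / (1 - (-3))
S_11 = 16(1 - (-177147)) / (4)
S_11 = 708592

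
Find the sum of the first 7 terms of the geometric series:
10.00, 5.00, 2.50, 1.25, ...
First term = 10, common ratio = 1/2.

Sₙ = a(1 - rⁿ) / (1 - r)
S_7 = 10(1 - (1/2)^7) / (1 - (1/2))
S_7 = 10(1 - (1/128)) / (1/2)
S_7 = 635/32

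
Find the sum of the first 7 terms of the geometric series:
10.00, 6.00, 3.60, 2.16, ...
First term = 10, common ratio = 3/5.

Sₙ = a(1 - rⁿ) / (1 - r)
S_7 = 10(1 - (3/5)^7) / (1 - (3/5))
S_7 = 10(1 - (2187/78125)) / (2/5)
S_7 = 75938/3125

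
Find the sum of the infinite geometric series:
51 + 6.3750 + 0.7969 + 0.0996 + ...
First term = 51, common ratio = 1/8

For |r| < 1, S = a / (1 - r)
S = 51 / (1 - (1/8))
S = 51 / (7/8)
S = 408/7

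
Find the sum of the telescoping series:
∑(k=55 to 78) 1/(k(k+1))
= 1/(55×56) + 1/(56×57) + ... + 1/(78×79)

Partial fractions: 1/(k(k+1)) = 1/k - 1/(k+1)
The series telescopes:
= (1/55 - 1/56) + (1/56 - 1/57) + ... + (1/78 - 1/79)
= 1/55 - 1/79
= 24/4345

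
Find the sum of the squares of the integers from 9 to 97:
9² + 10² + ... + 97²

Use ∑_{k=1}^{n} k² = n(n+1)(2n+1)/6, then subtract the first 8 terms.
∑_{k=1}^{97} k² = 97×98×195/6 = 308945
∑_{k=1}^{8} k² = 8×9×17/6 = 204
∑_{k=9}^{97} k² = 308945 - 204 = 308741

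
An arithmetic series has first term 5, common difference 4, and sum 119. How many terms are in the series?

Using S = n/2 × [2a + (n-1)d]
119 = n/2 × [2(5) + (n-1)(4)]
119 = n/2 × [10 + 4n - 4]
238 = n × [6 + 4n]
4n² + (6)n - 238 = 0
Discriminant: Δ = (6)² - 4(4)(-238) = 36 + 3808 = 3844
√Δ = 62
n = [-(6) + √Δ] / (2·4) = (-6 + 62) / 8 = 56 / 8 = 7
(The negative root is discarded since n must be a positive integer.)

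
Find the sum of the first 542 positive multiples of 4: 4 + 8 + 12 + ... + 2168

Factor out 4: = 4(1 + 2 + ... + 542) = 4 × n(n+1)/2
= 4 × 542×543/2
= 4 × 147153
= 588612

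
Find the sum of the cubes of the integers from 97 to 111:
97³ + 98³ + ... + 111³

Use ∑_{k=1}^{n} k³ = [n(n+1)/2]², then subtract the first 96 terms.
∑_{k=1}^{111} k³ = [111×112/2]² = 6216² = 38638656
∑_{k=1}^{96} k³ = [96×97/2]² = 4656² = 21678336
∑_{k=97}^{111} k³ = 38638656 - 21678336 = 16960320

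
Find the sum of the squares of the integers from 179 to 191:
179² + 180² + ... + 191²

Use ∑_{k=1}^{n} k² = n(n+1)(2n+1)/6, then subtract the first 178 terms.
∑_{k=1}^{191} k² = 191×192×383/6 = 2340896
∑_{k=1}^{178} k² = 178×179×357/6 = 1895789
∑_{k=179}^{191} k² = 2340896 - 1895789 = 445107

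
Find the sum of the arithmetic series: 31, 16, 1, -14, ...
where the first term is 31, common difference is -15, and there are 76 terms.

Sₙ = n/2 × (first + last)
Last term = a + (n-1)d = 31 + (76-1)×(-15) = -1094
S_76 = 76/2 × (31 + (-1094))
S_76 = 76/2 × (-1063) = -40394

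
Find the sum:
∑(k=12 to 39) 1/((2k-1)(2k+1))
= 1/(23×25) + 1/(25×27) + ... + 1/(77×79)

Partial fractions: 1/((2k-1)(2k+1)) = (1/2)[1/(2k-1) - 1/(2k+1)]
The series telescopes:
= (1/2)[1/23 - 1/79]
= 28/1817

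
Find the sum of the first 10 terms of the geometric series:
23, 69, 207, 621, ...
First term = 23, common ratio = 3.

Sₙ = a(1 - rⁿ) / (1 - r)
S_10 = 23(1 - 3^10) / (1 - 3)
S_10 = 23(1 - 59049) / (-2)
S_10 = 679052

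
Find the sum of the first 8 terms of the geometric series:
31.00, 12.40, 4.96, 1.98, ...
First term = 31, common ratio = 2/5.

Sₙ = a(1 - rⁿ) / (1 - r)
S_8 = 31(1 - (2/5)^8) / (1 - (2/5))
S_8 = 31(1 - (256/390625)) / (3/5)
S_8 = 4033813/78125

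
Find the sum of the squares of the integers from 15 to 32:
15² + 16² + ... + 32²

Use ∑_{k=1}^{n} k² = n(n+1)(2n+1)/6, then subtract the first 14 terms.
∑_{k=1}^{32} k² = 32×33×65/6 = 11440
∑_{k=1}^{14} k² = 14×15×29/6 = 1015
∑_{k=15}^{32} k² = 11440 - 1015 = 10425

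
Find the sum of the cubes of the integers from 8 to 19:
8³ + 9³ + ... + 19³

Use ∑_{k=1}^{n} k³ = [n(n+1)/2]², then subtract the first 7 terms.
∑_{k=1}^{19} k³ = [19×20/2]² = 190² = 36100
∑_{k=1}^{7} k³ = [7×8/2]² = 28² = 784
∑_{k=8}^{19} k³ = 36100 - 784 = 35316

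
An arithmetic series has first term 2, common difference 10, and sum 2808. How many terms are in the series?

Using S = n/2 × [2a + (n-1)d]
2808 = n/2 × [2(2) + (n-1)(10)]
2808 = n/2 × [4 + 10n - 10]
5616 = n × [-6 + 10n]
10n² + (-6)n - 5616 = 0
Discriminant: Δ = (-6)² - 4(10)(-5616) = 36 + 224640 = 224676
√Δ = 474
n = [-(-6) + √Δ] / (2·10) = (6 + 474) / 20 = 480 / 20 = 24
(The negative root is discarded since n must be a positive integer.)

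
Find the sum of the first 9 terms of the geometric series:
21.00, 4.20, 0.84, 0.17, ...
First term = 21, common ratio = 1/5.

Sₙ = a(1 - rⁿ) / (1 - r)
S_9 = 21(1 - (1/5)^9) / (1 - (1/5))
S_9 = 21(1 - (1/1953125)) / (4/5)
S_9 = 10253901/390625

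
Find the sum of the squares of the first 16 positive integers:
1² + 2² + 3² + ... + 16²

Formula: ∑k² = n(n+1)(2n+1)/6
= 16×17×33/6
= 8976/6
= 1496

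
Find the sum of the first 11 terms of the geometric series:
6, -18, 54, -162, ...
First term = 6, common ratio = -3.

Sₙ = a(1 - rⁿ) / (1 - r)
S_11 = 6(1 - (-3)^11) / (1 - (-3))
S_11 = 6(1 - (-177147)) / (4)
S_11 = 265722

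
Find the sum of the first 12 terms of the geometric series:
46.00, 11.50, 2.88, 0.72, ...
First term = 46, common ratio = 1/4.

Sₙ = a(1 - rⁿ) / (1 - r)
S_12 = 46(1 - (1/4)^12) / (1 - (1/4))
S_12 = 46(1 - (1/16777216)) / (3/4)
S_12 = 128625315/2097152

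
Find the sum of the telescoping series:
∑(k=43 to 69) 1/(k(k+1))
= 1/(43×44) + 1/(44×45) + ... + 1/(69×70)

Partial fractions: 1/(k(k+1)) = 1/k - 1/(k+1)
The series telescopes:
= (1/43 - 1/44) + (1/44 - 1/45) + ... + (1/69 - 1/70)
= 1/43 - 1/70
= 27/3010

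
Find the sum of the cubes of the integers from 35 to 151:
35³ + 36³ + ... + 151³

Use ∑_{k=1}^{n} k³ = [n(n+1)/2]², then subtract the first 34 terms.
∑_{k=1}^{151} k³ = [151×152/2]² = 11476² = 131698576
∑_{k=1}^{34} k³ = [34×35/2]² = 595² = 354025
∑_{k=35}^{151} k³ = 131698576 - 354025 = 131344551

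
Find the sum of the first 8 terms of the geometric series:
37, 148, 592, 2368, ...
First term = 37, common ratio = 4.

Sₙ = a(1 - rⁿ) / (1 - r)
S_8 = 37(1 - 4^8) / (1 - 4)
S_8 = 37(1 - 65536) / (-3)
S_8 = 808265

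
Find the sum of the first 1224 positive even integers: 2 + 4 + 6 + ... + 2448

Sum of first n even numbers = n(n+1)
= 1224×1225
= 1499400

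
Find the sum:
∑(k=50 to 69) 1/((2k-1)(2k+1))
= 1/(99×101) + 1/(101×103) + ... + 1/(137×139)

Partial fractions: 1/((2k-1)(2k+1)) = (1/2)[1/(2k-1) - 1/(2k+1)]
The series telescopes:
= (1/2)[1/99 - 1/139]
= 20/13761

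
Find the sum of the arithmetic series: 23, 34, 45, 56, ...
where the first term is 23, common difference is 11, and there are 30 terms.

Sₙ = n/2 × (first + last)
Last term = a + (n-1)d = 23 + (30-1)×11 = 342
S_30 = 30/2 × (23 + 342)
S_30 = 30/2 × 365 = 5475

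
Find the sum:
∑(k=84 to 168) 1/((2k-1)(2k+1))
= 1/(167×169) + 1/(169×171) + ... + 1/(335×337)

Partial fractions: 1/((2k-1)(2k+1)) = (1/2)[1/(2k-1) - 1/(2k+1)]
The series telescopes:
= (1/2)[1/167 - 1/337]
= 85/56279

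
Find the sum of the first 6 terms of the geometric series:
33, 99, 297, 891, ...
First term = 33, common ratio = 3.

Sₙ = a(1 - rⁿ) / (1 - r)
S_6 = 33(1 - 3^6) / (1 - 3)
S_6 = 33(1 - 729) / (-2)
S_6 = 12012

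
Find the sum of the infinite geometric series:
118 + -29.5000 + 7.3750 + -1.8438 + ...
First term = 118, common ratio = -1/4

For |r| < 1, S = a / (1 - r)
S = 118 / (1 - (-1/4))
S = 118 / (5/4)
S = 472/5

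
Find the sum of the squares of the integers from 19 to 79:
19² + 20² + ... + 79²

Use ∑_{k=1}^{n} k² = n(n+1)(2n+1)/6, then subtract the first 18 terms.
∑_{k=1}^{79} k² = 79×80×159/6 = 167480
∑_{k=1}^{18} k² = 18×19×37/6 = 2109
∑_{k=19}^{79} k² = 167480 - 2109 = 165371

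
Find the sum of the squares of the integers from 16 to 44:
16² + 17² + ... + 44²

Use ∑_{k=1}^{n} k² = n(n+1)(2n+1)/6, then subtract the first 15 terms.
∑_{k=1}^{44} k² = 44×45×89/6 = 29370
∑_{k=1}^{15} k² = 15×16×31/6 = 1240
∑_{k=16}^{44} k² = 29370 - 1240 = 28130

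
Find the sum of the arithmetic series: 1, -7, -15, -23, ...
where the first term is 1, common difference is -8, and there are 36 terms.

Sₙ = n/2 × (first + last)
Last term = a + (n-1)d = 1 + (36-1)×(-8) = -279
S_36 = 36/2 × (1 + (-279))
S_36 = 36/2 × (-278) = -5004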